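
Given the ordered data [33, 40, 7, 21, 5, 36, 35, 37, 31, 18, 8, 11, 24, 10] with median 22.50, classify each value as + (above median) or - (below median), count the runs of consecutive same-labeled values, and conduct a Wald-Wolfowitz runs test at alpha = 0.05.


Step 1: Compute median = 22.50; label A = above, B = below.
Labels in order: AABBBAAAABBBAB  (n_A = 7, n_B = 7)
Step 2: Count runs R = 6.
Step 3: Under H0 (random ordering), E[R] = 2*n_A*n_B/(n_A+n_B) + 1 = 2*7*7/14 + 1 = 8.0000.
        Var[R] = 2*n_A*n_B*(2*n_A*n_B - n_A - n_B) / ((n_A+n_B)^2 * (n_A+n_B-1)) = 8232/2548 = 3.2308.
        SD[R] = 1.7974.
Step 4: Continuity-corrected z = (R + 0.5 - E[R]) / SD[R] = (6 + 0.5 - 8.0000) / 1.7974 = -0.8345.
Step 5: Two-sided p-value via normal approximation = 2*(1 - Phi(|z|)) = 0.403986.
Step 6: alpha = 0.05. fail to reject H0.

R = 6, z = -0.8345, p = 0.403986, fail to reject H0.


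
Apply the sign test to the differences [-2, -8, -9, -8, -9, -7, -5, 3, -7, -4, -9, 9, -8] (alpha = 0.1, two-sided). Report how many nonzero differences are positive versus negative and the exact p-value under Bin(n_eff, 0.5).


Step 1: Discard zero differences. Original n = 13; n_eff = number of nonzero differences = 13.
Nonzero differences (with sign): -2, -8, -9, -8, -9, -7, -5, +3, -7, -4, -9, +9, -8
Step 2: Count signs: positive = 2, negative = 11.
Step 3: Under H0: P(positive) = 0.5, so the number of positives S ~ Bin(13, 0.5).
Step 4: Two-sided exact p-value = sum of Bin(13,0.5) probabilities at or below the observed probability = 0.022461.
Step 5: alpha = 0.1. reject H0.

n_eff = 13, pos = 2, neg = 11, p = 0.022461, reject H0.


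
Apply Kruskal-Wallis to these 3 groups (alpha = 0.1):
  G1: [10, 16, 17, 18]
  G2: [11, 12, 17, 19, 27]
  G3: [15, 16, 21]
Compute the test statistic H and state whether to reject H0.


Step 1: Combine all N = 12 observations and assign midranks.
sorted (value, group, rank): (10,G1,1), (11,G2,2), (12,G2,3), (15,G3,4), (16,G1,5.5), (16,G3,5.5), (17,G1,7.5), (17,G2,7.5), (18,G1,9), (19,G2,10), (21,G3,11), (27,G2,12)
Step 2: Sum ranks within each group.
R_1 = 23 (n_1 = 4)
R_2 = 34.5 (n_2 = 5)
R_3 = 20.5 (n_3 = 3)
Step 3: H = 12/(N(N+1)) * sum(R_i^2/n_i) - 3(N+1)
     = 12/(12*13) * (23^2/4 + 34.5^2/5 + 20.5^2/3) - 3*13
     = 0.076923 * 510.383 - 39
     = 0.260256.
Step 4: Ties present; correction factor C = 1 - 12/(12^3 - 12) = 0.993007. Corrected H = 0.260256 / 0.993007 = 0.262089.
Step 5: Under H0, H ~ chi^2(2); p-value = 0.877179.
Step 6: alpha = 0.1. fail to reject H0.

H = 0.2621, df = 2, p = 0.877179, fail to reject H0.


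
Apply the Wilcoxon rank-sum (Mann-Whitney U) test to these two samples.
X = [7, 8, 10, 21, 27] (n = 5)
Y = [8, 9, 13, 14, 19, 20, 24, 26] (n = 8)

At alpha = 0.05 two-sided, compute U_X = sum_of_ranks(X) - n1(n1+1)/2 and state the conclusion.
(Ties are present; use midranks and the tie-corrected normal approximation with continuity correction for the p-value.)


Step 1: Combine and sort all 13 observations; assign midranks.
sorted (value, group): (7,X), (8,X), (8,Y), (9,Y), (10,X), (13,Y), (14,Y), (19,Y), (20,Y), (21,X), (24,Y), (26,Y), (27,X)
ranks: 7->1, 8->2.5, 8->2.5, 9->4, 10->5, 13->6, 14->7, 19->8, 20->9, 21->10, 24->11, 26->12, 27->13
Step 2: Rank sum for X: R1 = 1 + 2.5 + 5 + 10 + 13 = 31.5.
Step 3: U_X = R1 - n1(n1+1)/2 = 31.5 - 5*6/2 = 31.5 - 15 = 16.5.
       U_Y = n1*n2 - U_X = 40 - 16.5 = 23.5.
Step 4: Ties are present, so use the tie-corrected normal approximation (with continuity correction) for the p-value.
Step 5: p-value = 0.660111; compare to alpha = 0.05. fail to reject H0.

U_X = 16.5, p = 0.660111, fail to reject H0 at alpha = 0.05.


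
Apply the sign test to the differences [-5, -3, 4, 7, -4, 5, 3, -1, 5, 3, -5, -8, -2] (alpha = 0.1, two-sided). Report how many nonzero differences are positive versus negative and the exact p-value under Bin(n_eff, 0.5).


Step 1: Discard zero differences. Original n = 13; n_eff = number of nonzero differences = 13.
Nonzero differences (with sign): -5, -3, +4, +7, -4, +5, +3, -1, +5, +3, -5, -8, -2
Step 2: Count signs: positive = 6, negative = 7.
Step 3: Under H0: P(positive) = 0.5, so the number of positives S ~ Bin(13, 0.5).
Step 4: Two-sided exact p-value = sum of Bin(13,0.5) probabilities at or below the observed probability = 1.000000.
Step 5: alpha = 0.1. fail to reject H0.

n_eff = 13, pos = 6, neg = 7, p = 1.000000, fail to reject H0.


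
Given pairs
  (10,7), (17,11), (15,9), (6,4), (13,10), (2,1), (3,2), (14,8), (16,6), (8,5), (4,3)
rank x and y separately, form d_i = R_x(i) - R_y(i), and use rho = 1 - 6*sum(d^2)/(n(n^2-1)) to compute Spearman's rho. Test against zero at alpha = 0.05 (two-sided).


Step 1: Rank x and y separately (midranks; no ties here).
rank(x): 10->6, 17->11, 15->9, 6->4, 13->7, 2->1, 3->2, 14->8, 16->10, 8->5, 4->3
rank(y): 7->7, 11->11, 9->9, 4->4, 10->10, 1->1, 2->2, 8->8, 6->6, 5->5, 3->3
Step 2: d_i = R_x(i) - R_y(i); compute d_i^2.
  (6-7)^2=1, (11-11)^2=0, (9-9)^2=0, (4-4)^2=0, (7-10)^2=9, (1-1)^2=0, (2-2)^2=0, (8-8)^2=0, (10-6)^2=16, (5-5)^2=0, (3-3)^2=0
sum(d^2) = 26.
Step 3: rho = 1 - 6*26 / (11*(11^2 - 1)) = 1 - 156/1320 = 0.881818.
Step 4: Under H0, t = rho * sqrt((n-2)/(1-rho^2)) = 5.6097 ~ t(9).
Step 5: Two-sided p-value from the t-distribution with 9 df = 0.000330.
Step 6: alpha = 0.05. reject H0.

rho = 0.8818, p = 0.000330, reject H0 at alpha = 0.05.


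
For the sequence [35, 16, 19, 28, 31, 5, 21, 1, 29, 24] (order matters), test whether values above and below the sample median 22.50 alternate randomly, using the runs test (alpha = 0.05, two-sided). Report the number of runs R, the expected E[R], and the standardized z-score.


Step 1: Compute median = 22.50; label A = above, B = below.
Labels in order: ABBAABBBAA  (n_A = 5, n_B = 5)
Step 2: Count runs R = 5.
Step 3: Under H0 (random ordering), E[R] = 2*n_A*n_B/(n_A+n_B) + 1 = 2*5*5/10 + 1 = 6.0000.
        Var[R] = 2*n_A*n_B*(2*n_A*n_B - n_A - n_B) / ((n_A+n_B)^2 * (n_A+n_B-1)) = 2000/900 = 2.2222.
        SD[R] = 1.4907.
Step 4: Continuity-corrected z = (R + 0.5 - E[R]) / SD[R] = (5 + 0.5 - 6.0000) / 1.4907 = -0.3354.
Step 5: Two-sided p-value via normal approximation = 2*(1 - Phi(|z|)) = 0.737316.
Step 6: alpha = 0.05. fail to reject H0.

R = 5, z = -0.3354, p = 0.737316, fail to reject H0.


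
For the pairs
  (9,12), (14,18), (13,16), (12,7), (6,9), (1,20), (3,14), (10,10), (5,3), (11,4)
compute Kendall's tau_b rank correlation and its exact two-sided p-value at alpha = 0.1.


Step 1: Enumerate the 45 unordered pairs (i,j) with i<j and classify each by sign(x_j-x_i) * sign(y_j-y_i).
  (1,2):dx=+5,dy=+6->C; (1,3):dx=+4,dy=+4->C; (1,4):dx=+3,dy=-5->D; (1,5):dx=-3,dy=-3->C
  (1,6):dx=-8,dy=+8->D; (1,7):dx=-6,dy=+2->D; (1,8):dx=+1,dy=-2->D; (1,9):dx=-4,dy=-9->C
  (1,10):dx=+2,dy=-8->D; (2,3):dx=-1,dy=-2->C; (2,4):dx=-2,dy=-11->C; (2,5):dx=-8,dy=-9->C
  (2,6):dx=-13,dy=+2->D; (2,7):dx=-11,dy=-4->C; (2,8):dx=-4,dy=-8->C; (2,9):dx=-9,dy=-15->C
  (2,10):dx=-3,dy=-14->C; (3,4):dx=-1,dy=-9->C; (3,5):dx=-7,dy=-7->C; (3,6):dx=-12,dy=+4->D
  (3,7):dx=-10,dy=-2->C; (3,8):dx=-3,dy=-6->C; (3,9):dx=-8,dy=-13->C; (3,10):dx=-2,dy=-12->C
  (4,5):dx=-6,dy=+2->D; (4,6):dx=-11,dy=+13->D; (4,7):dx=-9,dy=+7->D; (4,8):dx=-2,dy=+3->D
  (4,9):dx=-7,dy=-4->C; (4,10):dx=-1,dy=-3->C; (5,6):dx=-5,dy=+11->D; (5,7):dx=-3,dy=+5->D
  (5,8):dx=+4,dy=+1->C; (5,9):dx=-1,dy=-6->C; (5,10):dx=+5,dy=-5->D; (6,7):dx=+2,dy=-6->D
  (6,8):dx=+9,dy=-10->D; (6,9):dx=+4,dy=-17->D; (6,10):dx=+10,dy=-16->D; (7,8):dx=+7,dy=-4->D
  (7,9):dx=+2,dy=-11->D; (7,10):dx=+8,dy=-10->D; (8,9):dx=-5,dy=-7->C; (8,10):dx=+1,dy=-6->D
  (9,10):dx=+6,dy=+1->C
Step 2: C = 23, D = 22, total pairs = 45.
Step 3: tau = (C - D)/(n(n-1)/2) = (23 - 22)/45 = 0.022222.
Step 4: Exact two-sided p-value (enumerate n! = 3628800 permutations of y under H0): p = 1.000000.
Step 5: alpha = 0.1. fail to reject H0.

tau_b = 0.0222 (C=23, D=22), p = 1.000000, fail to reject H0.


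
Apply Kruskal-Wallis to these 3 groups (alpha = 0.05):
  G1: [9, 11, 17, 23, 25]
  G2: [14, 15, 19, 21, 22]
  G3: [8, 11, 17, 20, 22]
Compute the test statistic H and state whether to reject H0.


Step 1: Combine all N = 15 observations and assign midranks.
sorted (value, group, rank): (8,G3,1), (9,G1,2), (11,G1,3.5), (11,G3,3.5), (14,G2,5), (15,G2,6), (17,G1,7.5), (17,G3,7.5), (19,G2,9), (20,G3,10), (21,G2,11), (22,G2,12.5), (22,G3,12.5), (23,G1,14), (25,G1,15)
Step 2: Sum ranks within each group.
R_1 = 42 (n_1 = 5)
R_2 = 43.5 (n_2 = 5)
R_3 = 34.5 (n_3 = 5)
Step 3: H = 12/(N(N+1)) * sum(R_i^2/n_i) - 3(N+1)
     = 12/(15*16) * (42^2/5 + 43.5^2/5 + 34.5^2/5) - 3*16
     = 0.050000 * 969.3 - 48
     = 0.465000.
Step 4: Ties present; correction factor C = 1 - 18/(15^3 - 15) = 0.994643. Corrected H = 0.465000 / 0.994643 = 0.467504.
Step 5: Under H0, H ~ chi^2(2); p-value = 0.791558.
Step 6: alpha = 0.05. fail to reject H0.

H = 0.4675, df = 2, p = 0.791558, fail to reject H0.


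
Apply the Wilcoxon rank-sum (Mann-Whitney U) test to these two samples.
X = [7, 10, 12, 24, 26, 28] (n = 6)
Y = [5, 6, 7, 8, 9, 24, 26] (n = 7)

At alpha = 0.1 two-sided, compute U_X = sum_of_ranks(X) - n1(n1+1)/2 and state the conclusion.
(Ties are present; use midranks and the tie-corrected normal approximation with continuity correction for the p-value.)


Step 1: Combine and sort all 13 observations; assign midranks.
sorted (value, group): (5,Y), (6,Y), (7,X), (7,Y), (8,Y), (9,Y), (10,X), (12,X), (24,X), (24,Y), (26,X), (26,Y), (28,X)
ranks: 5->1, 6->2, 7->3.5, 7->3.5, 8->5, 9->6, 10->7, 12->8, 24->9.5, 24->9.5, 26->11.5, 26->11.5, 28->13
Step 2: Rank sum for X: R1 = 3.5 + 7 + 8 + 9.5 + 11.5 + 13 = 52.5.
Step 3: U_X = R1 - n1(n1+1)/2 = 52.5 - 6*7/2 = 52.5 - 21 = 31.5.
       U_Y = n1*n2 - U_X = 42 - 31.5 = 10.5.
Step 4: Ties are present, so use the tie-corrected normal approximation (with continuity correction) for the p-value.
Step 5: p-value = 0.151431; compare to alpha = 0.1. fail to reject H0.

U_X = 31.5, p = 0.151431, fail to reject H0 at alpha = 0.1.


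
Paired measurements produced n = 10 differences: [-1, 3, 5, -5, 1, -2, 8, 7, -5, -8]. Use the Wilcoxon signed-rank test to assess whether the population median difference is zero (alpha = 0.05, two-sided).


Step 1: Drop any zero differences (none here) and take |d_i|.
|d| = [1, 3, 5, 5, 1, 2, 8, 7, 5, 8]
Step 2: Midrank |d_i| (ties get averaged ranks).
ranks: |1|->1.5, |3|->4, |5|->6, |5|->6, |1|->1.5, |2|->3, |8|->9.5, |7|->8, |5|->6, |8|->9.5
Step 3: Attach original signs; sum ranks with positive sign and with negative sign.
W+ = 4 + 6 + 1.5 + 9.5 + 8 = 29
W- = 1.5 + 6 + 3 + 6 + 9.5 = 26
(Check: W+ + W- = 55 should equal n(n+1)/2 = 55.)
Step 4: Test statistic W = min(W+, W-) = 26.
Step 5: Ties in |d|, so use the tie-corrected normal approximation.
        E[W] = n(n+1)/4 = 10*11/4 = 27.5.
        Tie groups: |d|=1 (t=2), |d|=5 (t=3), |d|=8 (t=2); sum(t^3 - t) = 36.
        Var[W] = n(n+1)(2n+1)/24 - sum(t^3-t)/48 = 2310/24 - 36/48 = 95.5.
        z = (W - E[W]) / sqrt(Var[W]) = (26 - 27.5) / 9.7724 = -0.1535.
        Two-sided p = 2*Phi(z) = 0.878009.
Step 6: alpha = 0.05. fail to reject H0.

W+ = 29, W- = 26, W = min = 26, p = 0.878009, fail to reject H0.


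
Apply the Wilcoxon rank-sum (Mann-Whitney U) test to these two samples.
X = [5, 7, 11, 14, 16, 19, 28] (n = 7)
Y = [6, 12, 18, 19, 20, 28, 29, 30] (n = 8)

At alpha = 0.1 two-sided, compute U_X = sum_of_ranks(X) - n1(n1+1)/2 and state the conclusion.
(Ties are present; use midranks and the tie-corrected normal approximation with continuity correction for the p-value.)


Step 1: Combine and sort all 15 observations; assign midranks.
sorted (value, group): (5,X), (6,Y), (7,X), (11,X), (12,Y), (14,X), (16,X), (18,Y), (19,X), (19,Y), (20,Y), (28,X), (28,Y), (29,Y), (30,Y)
ranks: 5->1, 6->2, 7->3, 11->4, 12->5, 14->6, 16->7, 18->8, 19->9.5, 19->9.5, 20->11, 28->12.5, 28->12.5, 29->14, 30->15
Step 2: Rank sum for X: R1 = 1 + 3 + 4 + 6 + 7 + 9.5 + 12.5 = 43.
Step 3: U_X = R1 - n1(n1+1)/2 = 43 - 7*8/2 = 43 - 28 = 15.
       U_Y = n1*n2 - U_X = 56 - 15 = 41.
Step 4: Ties are present, so use the tie-corrected normal approximation (with continuity correction) for the p-value.
Step 5: p-value = 0.147286; compare to alpha = 0.1. fail to reject H0.

U_X = 15, p = 0.147286, fail to reject H0 at alpha = 0.1.


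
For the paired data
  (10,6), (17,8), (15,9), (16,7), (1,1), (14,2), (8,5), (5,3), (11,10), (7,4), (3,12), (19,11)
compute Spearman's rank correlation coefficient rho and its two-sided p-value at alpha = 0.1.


Step 1: Rank x and y separately (midranks; no ties here).
rank(x): 10->6, 17->11, 15->9, 16->10, 1->1, 14->8, 8->5, 5->3, 11->7, 7->4, 3->2, 19->12
rank(y): 6->6, 8->8, 9->9, 7->7, 1->1, 2->2, 5->5, 3->3, 10->10, 4->4, 12->12, 11->11
Step 2: d_i = R_x(i) - R_y(i); compute d_i^2.
  (6-6)^2=0, (11-8)^2=9, (9-9)^2=0, (10-7)^2=9, (1-1)^2=0, (8-2)^2=36, (5-5)^2=0, (3-3)^2=0, (7-10)^2=9, (4-4)^2=0, (2-12)^2=100, (12-11)^2=1
sum(d^2) = 164.
Step 3: rho = 1 - 6*164 / (12*(12^2 - 1)) = 1 - 984/1716 = 0.426573.
Step 4: Under H0, t = rho * sqrt((n-2)/(1-rho^2)) = 1.4914 ~ t(10).
Step 5: Two-sided p-value from the t-distribution with 10 df = 0.166700.
Step 6: alpha = 0.1. fail to reject H0.

rho = 0.4266, p = 0.166700, fail to reject H0 at alpha = 0.1.


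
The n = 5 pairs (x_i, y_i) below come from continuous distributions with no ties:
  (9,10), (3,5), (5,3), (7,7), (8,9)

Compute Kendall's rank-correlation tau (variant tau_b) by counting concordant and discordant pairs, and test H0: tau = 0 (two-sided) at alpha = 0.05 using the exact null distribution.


Step 1: Enumerate the 10 unordered pairs (i,j) with i<j and classify each by sign(x_j-x_i) * sign(y_j-y_i).
  (1,2):dx=-6,dy=-5->C; (1,3):dx=-4,dy=-7->C; (1,4):dx=-2,dy=-3->C; (1,5):dx=-1,dy=-1->C
  (2,3):dx=+2,dy=-2->D; (2,4):dx=+4,dy=+2->C; (2,5):dx=+5,dy=+4->C; (3,4):dx=+2,dy=+4->C
  (3,5):dx=+3,dy=+6->C; (4,5):dx=+1,dy=+2->C
Step 2: C = 9, D = 1, total pairs = 10.
Step 3: tau = (C - D)/(n(n-1)/2) = (9 - 1)/10 = 0.800000.
Step 4: Exact two-sided p-value (enumerate n! = 120 permutations of y under H0): p = 0.083333.
Step 5: alpha = 0.05. fail to reject H0.

tau_b = 0.8000 (C=9, D=1), p = 0.083333, fail to reject H0.


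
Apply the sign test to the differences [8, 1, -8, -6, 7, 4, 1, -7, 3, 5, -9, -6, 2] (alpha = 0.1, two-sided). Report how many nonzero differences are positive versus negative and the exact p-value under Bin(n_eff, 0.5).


Step 1: Discard zero differences. Original n = 13; n_eff = number of nonzero differences = 13.
Nonzero differences (with sign): +8, +1, -8, -6, +7, +4, +1, -7, +3, +5, -9, -6, +2
Step 2: Count signs: positive = 8, negative = 5.
Step 3: Under H0: P(positive) = 0.5, so the number of positives S ~ Bin(13, 0.5).
Step 4: Two-sided exact p-value = sum of Bin(13,0.5) probabilities at or below the observed probability = 0.581055.
Step 5: alpha = 0.1. fail to reject H0.

n_eff = 13, pos = 8, neg = 5, p = 0.581055, fail to reject H0.


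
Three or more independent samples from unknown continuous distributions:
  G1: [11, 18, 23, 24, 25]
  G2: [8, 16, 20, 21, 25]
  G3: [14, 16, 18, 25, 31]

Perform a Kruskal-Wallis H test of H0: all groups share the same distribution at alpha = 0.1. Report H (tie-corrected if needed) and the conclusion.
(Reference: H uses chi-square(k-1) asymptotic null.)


Step 1: Combine all N = 15 observations and assign midranks.
sorted (value, group, rank): (8,G2,1), (11,G1,2), (14,G3,3), (16,G2,4.5), (16,G3,4.5), (18,G1,6.5), (18,G3,6.5), (20,G2,8), (21,G2,9), (23,G1,10), (24,G1,11), (25,G1,13), (25,G2,13), (25,G3,13), (31,G3,15)
Step 2: Sum ranks within each group.
R_1 = 42.5 (n_1 = 5)
R_2 = 35.5 (n_2 = 5)
R_3 = 42 (n_3 = 5)
Step 3: H = 12/(N(N+1)) * sum(R_i^2/n_i) - 3(N+1)
     = 12/(15*16) * (42.5^2/5 + 35.5^2/5 + 42^2/5) - 3*16
     = 0.050000 * 966.1 - 48
     = 0.305000.
Step 4: Ties present; correction factor C = 1 - 36/(15^3 - 15) = 0.989286. Corrected H = 0.305000 / 0.989286 = 0.308303.
Step 5: Under H0, H ~ chi^2(2); p-value = 0.857142.
Step 6: alpha = 0.1. fail to reject H0.

H = 0.3083, df = 2, p = 0.857142, fail to reject H0.


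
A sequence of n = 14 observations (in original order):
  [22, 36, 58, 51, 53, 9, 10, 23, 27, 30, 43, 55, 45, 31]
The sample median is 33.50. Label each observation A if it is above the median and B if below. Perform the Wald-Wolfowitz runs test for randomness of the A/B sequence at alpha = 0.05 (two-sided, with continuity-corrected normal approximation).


Step 1: Compute median = 33.50; label A = above, B = below.
Labels in order: BAAAABBBBBAAAB  (n_A = 7, n_B = 7)
Step 2: Count runs R = 5.
Step 3: Under H0 (random ordering), E[R] = 2*n_A*n_B/(n_A+n_B) + 1 = 2*7*7/14 + 1 = 8.0000.
        Var[R] = 2*n_A*n_B*(2*n_A*n_B - n_A - n_B) / ((n_A+n_B)^2 * (n_A+n_B-1)) = 8232/2548 = 3.2308.
        SD[R] = 1.7974.
Step 4: Continuity-corrected z = (R + 0.5 - E[R]) / SD[R] = (5 + 0.5 - 8.0000) / 1.7974 = -1.3909.
Step 5: Two-sided p-value via normal approximation = 2*(1 - Phi(|z|)) = 0.164264.
Step 6: alpha = 0.05. fail to reject H0.

R = 5, z = -1.3909, p = 0.164264, fail to reject H0.


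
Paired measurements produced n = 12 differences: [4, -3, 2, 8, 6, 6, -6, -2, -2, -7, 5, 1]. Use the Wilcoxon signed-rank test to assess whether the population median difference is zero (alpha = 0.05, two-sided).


Step 1: Drop any zero differences (none here) and take |d_i|.
|d| = [4, 3, 2, 8, 6, 6, 6, 2, 2, 7, 5, 1]
Step 2: Midrank |d_i| (ties get averaged ranks).
ranks: |4|->6, |3|->5, |2|->3, |8|->12, |6|->9, |6|->9, |6|->9, |2|->3, |2|->3, |7|->11, |5|->7, |1|->1
Step 3: Attach original signs; sum ranks with positive sign and with negative sign.
W+ = 6 + 3 + 12 + 9 + 9 + 7 + 1 = 47
W- = 5 + 9 + 3 + 3 + 11 = 31
(Check: W+ + W- = 78 should equal n(n+1)/2 = 78.)
Step 4: Test statistic W = min(W+, W-) = 31.
Step 5: Ties in |d|, so use the tie-corrected normal approximation.
        E[W] = n(n+1)/4 = 12*13/4 = 39.
        Tie groups: |d|=2 (t=3), |d|=6 (t=3); sum(t^3 - t) = 48.
        Var[W] = n(n+1)(2n+1)/24 - sum(t^3-t)/48 = 3900/24 - 48/48 = 161.5.
        z = (W - E[W]) / sqrt(Var[W]) = (31 - 39) / 12.7083 = -0.6295.
        Two-sided p = 2*Phi(z) = 0.529014.
Step 6: alpha = 0.05. fail to reject H0.

W+ = 47, W- = 31, W = min = 31, p = 0.529014, fail to reject H0.


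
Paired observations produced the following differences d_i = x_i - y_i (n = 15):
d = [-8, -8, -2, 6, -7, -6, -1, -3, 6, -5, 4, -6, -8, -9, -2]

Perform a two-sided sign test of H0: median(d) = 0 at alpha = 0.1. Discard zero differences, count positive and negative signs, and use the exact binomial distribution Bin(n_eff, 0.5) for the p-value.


Step 1: Discard zero differences. Original n = 15; n_eff = number of nonzero differences = 15.
Nonzero differences (with sign): -8, -8, -2, +6, -7, -6, -1, -3, +6, -5, +4, -6, -8, -9, -2
Step 2: Count signs: positive = 3, negative = 12.
Step 3: Under H0: P(positive) = 0.5, so the number of positives S ~ Bin(15, 0.5).
Step 4: Two-sided exact p-value = sum of Bin(15,0.5) probabilities at or below the observed probability = 0.035156.
Step 5: alpha = 0.1. reject H0.

n_eff = 15, pos = 3, neg = 12, p = 0.035156, reject H0.


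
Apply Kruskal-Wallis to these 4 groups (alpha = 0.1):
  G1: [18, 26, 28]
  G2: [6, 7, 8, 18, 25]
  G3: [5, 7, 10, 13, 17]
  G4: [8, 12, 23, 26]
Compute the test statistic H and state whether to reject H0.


Step 1: Combine all N = 17 observations and assign midranks.
sorted (value, group, rank): (5,G3,1), (6,G2,2), (7,G2,3.5), (7,G3,3.5), (8,G2,5.5), (8,G4,5.5), (10,G3,7), (12,G4,8), (13,G3,9), (17,G3,10), (18,G1,11.5), (18,G2,11.5), (23,G4,13), (25,G2,14), (26,G1,15.5), (26,G4,15.5), (28,G1,17)
Step 2: Sum ranks within each group.
R_1 = 44 (n_1 = 3)
R_2 = 36.5 (n_2 = 5)
R_3 = 30.5 (n_3 = 5)
R_4 = 42 (n_4 = 4)
Step 3: H = 12/(N(N+1)) * sum(R_i^2/n_i) - 3(N+1)
     = 12/(17*18) * (44^2/3 + 36.5^2/5 + 30.5^2/5 + 42^2/4) - 3*18
     = 0.039216 * 1538.83 - 54
     = 6.346405.
Step 4: Ties present; correction factor C = 1 - 24/(17^3 - 17) = 0.995098. Corrected H = 6.346405 / 0.995098 = 6.377668.
Step 5: Under H0, H ~ chi^2(3); p-value = 0.094614.
Step 6: alpha = 0.1. reject H0.

H = 6.3777, df = 3, p = 0.094614, reject H0.


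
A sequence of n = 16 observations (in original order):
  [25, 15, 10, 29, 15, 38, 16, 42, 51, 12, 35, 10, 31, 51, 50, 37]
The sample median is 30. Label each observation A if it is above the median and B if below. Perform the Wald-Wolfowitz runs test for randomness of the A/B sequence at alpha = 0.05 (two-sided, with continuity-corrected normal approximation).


Step 1: Compute median = 30; label A = above, B = below.
Labels in order: BBBBBABAABABAAAA  (n_A = 8, n_B = 8)
Step 2: Count runs R = 8.
Step 3: Under H0 (random ordering), E[R] = 2*n_A*n_B/(n_A+n_B) + 1 = 2*8*8/16 + 1 = 9.0000.
        Var[R] = 2*n_A*n_B*(2*n_A*n_B - n_A - n_B) / ((n_A+n_B)^2 * (n_A+n_B-1)) = 14336/3840 = 3.7333.
        SD[R] = 1.9322.
Step 4: Continuity-corrected z = (R + 0.5 - E[R]) / SD[R] = (8 + 0.5 - 9.0000) / 1.9322 = -0.2588.
Step 5: Two-sided p-value via normal approximation = 2*(1 - Phi(|z|)) = 0.795809.
Step 6: alpha = 0.05. fail to reject H0.

R = 8, z = -0.2588, p = 0.795809, fail to reject H0.


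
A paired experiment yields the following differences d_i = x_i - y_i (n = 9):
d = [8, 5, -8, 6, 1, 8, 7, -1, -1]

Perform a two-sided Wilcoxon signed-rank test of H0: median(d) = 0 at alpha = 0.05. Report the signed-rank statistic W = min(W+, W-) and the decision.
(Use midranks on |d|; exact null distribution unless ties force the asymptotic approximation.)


Step 1: Drop any zero differences (none here) and take |d_i|.
|d| = [8, 5, 8, 6, 1, 8, 7, 1, 1]
Step 2: Midrank |d_i| (ties get averaged ranks).
ranks: |8|->8, |5|->4, |8|->8, |6|->5, |1|->2, |8|->8, |7|->6, |1|->2, |1|->2
Step 3: Attach original signs; sum ranks with positive sign and with negative sign.
W+ = 8 + 4 + 5 + 2 + 8 + 6 = 33
W- = 8 + 2 + 2 = 12
(Check: W+ + W- = 45 should equal n(n+1)/2 = 45.)
Step 4: Test statistic W = min(W+, W-) = 12.
Step 5: Ties in |d|, so use the tie-corrected normal approximation.
        E[W] = n(n+1)/4 = 9*10/4 = 22.5.
        Tie groups: |d|=1 (t=3), |d|=8 (t=3); sum(t^3 - t) = 48.
        Var[W] = n(n+1)(2n+1)/24 - sum(t^3-t)/48 = 1710/24 - 48/48 = 70.25.
        z = (W - E[W]) / sqrt(Var[W]) = (12 - 22.5) / 8.3815 = -1.2528.
        Two-sided p = 2*Phi(z) = 0.210295.
Step 6: alpha = 0.05. fail to reject H0.

W+ = 33, W- = 12, W = min = 12, p = 0.210295, fail to reject H0.


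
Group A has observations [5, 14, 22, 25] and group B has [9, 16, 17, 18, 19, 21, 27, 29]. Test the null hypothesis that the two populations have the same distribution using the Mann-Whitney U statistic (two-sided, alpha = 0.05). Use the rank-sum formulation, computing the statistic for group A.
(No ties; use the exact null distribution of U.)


Step 1: Combine and sort all 12 observations; assign midranks.
sorted (value, group): (5,X), (9,Y), (14,X), (16,Y), (17,Y), (18,Y), (19,Y), (21,Y), (22,X), (25,X), (27,Y), (29,Y)
ranks: 5->1, 9->2, 14->3, 16->4, 17->5, 18->6, 19->7, 21->8, 22->9, 25->10, 27->11, 29->12
Step 2: Rank sum for X: R1 = 1 + 3 + 9 + 10 = 23.
Step 3: U_X = R1 - n1(n1+1)/2 = 23 - 4*5/2 = 23 - 10 = 13.
       U_Y = n1*n2 - U_X = 32 - 13 = 19.
Step 4: No ties, so the exact null distribution of U (based on enumerating the C(12,4) = 495 equally likely rank assignments) gives the two-sided p-value.
Step 5: p-value = 0.682828; compare to alpha = 0.05. fail to reject H0.

U_X = 13, p = 0.682828, fail to reject H0 at alpha = 0.05.


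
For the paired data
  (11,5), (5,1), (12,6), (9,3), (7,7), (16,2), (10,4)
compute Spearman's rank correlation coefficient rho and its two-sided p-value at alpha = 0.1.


Step 1: Rank x and y separately (midranks; no ties here).
rank(x): 11->5, 5->1, 12->6, 9->3, 7->2, 16->7, 10->4
rank(y): 5->5, 1->1, 6->6, 3->3, 7->7, 2->2, 4->4
Step 2: d_i = R_x(i) - R_y(i); compute d_i^2.
  (5-5)^2=0, (1-1)^2=0, (6-6)^2=0, (3-3)^2=0, (2-7)^2=25, (7-2)^2=25, (4-4)^2=0
sum(d^2) = 50.
Step 3: rho = 1 - 6*50 / (7*(7^2 - 1)) = 1 - 300/336 = 0.107143.
Step 4: Under H0, t = rho * sqrt((n-2)/(1-rho^2)) = 0.2410 ~ t(5).
Step 5: Two-sided p-value from the t-distribution with 5 df = 0.819151.
Step 6: alpha = 0.1. fail to reject H0.

rho = 0.1071, p = 0.819151, fail to reject H0 at alpha = 0.1.


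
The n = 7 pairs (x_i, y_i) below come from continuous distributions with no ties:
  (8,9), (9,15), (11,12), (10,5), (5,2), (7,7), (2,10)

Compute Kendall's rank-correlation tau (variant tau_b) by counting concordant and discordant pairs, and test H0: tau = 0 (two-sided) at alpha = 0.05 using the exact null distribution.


Step 1: Enumerate the 21 unordered pairs (i,j) with i<j and classify each by sign(x_j-x_i) * sign(y_j-y_i).
  (1,2):dx=+1,dy=+6->C; (1,3):dx=+3,dy=+3->C; (1,4):dx=+2,dy=-4->D; (1,5):dx=-3,dy=-7->C
  (1,6):dx=-1,dy=-2->C; (1,7):dx=-6,dy=+1->D; (2,3):dx=+2,dy=-3->D; (2,4):dx=+1,dy=-10->D
  (2,5):dx=-4,dy=-13->C; (2,6):dx=-2,dy=-8->C; (2,7):dx=-7,dy=-5->C; (3,4):dx=-1,dy=-7->C
  (3,5):dx=-6,dy=-10->C; (3,6):dx=-4,dy=-5->C; (3,7):dx=-9,dy=-2->C; (4,5):dx=-5,dy=-3->C
  (4,6):dx=-3,dy=+2->D; (4,7):dx=-8,dy=+5->D; (5,6):dx=+2,dy=+5->C; (5,7):dx=-3,dy=+8->D
  (6,7):dx=-5,dy=+3->D
Step 2: C = 13, D = 8, total pairs = 21.
Step 3: tau = (C - D)/(n(n-1)/2) = (13 - 8)/21 = 0.238095.
Step 4: Exact two-sided p-value (enumerate n! = 5040 permutations of y under H0): p = 0.561905.
Step 5: alpha = 0.05. fail to reject H0.

tau_b = 0.2381 (C=13, D=8), p = 0.561905, fail to reject H0.


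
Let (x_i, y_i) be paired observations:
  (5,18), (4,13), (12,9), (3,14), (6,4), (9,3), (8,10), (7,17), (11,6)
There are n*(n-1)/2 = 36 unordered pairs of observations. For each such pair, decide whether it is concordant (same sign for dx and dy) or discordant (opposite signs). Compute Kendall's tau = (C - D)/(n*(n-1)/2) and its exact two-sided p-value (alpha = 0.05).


Step 1: Enumerate the 36 unordered pairs (i,j) with i<j and classify each by sign(x_j-x_i) * sign(y_j-y_i).
  (1,2):dx=-1,dy=-5->C; (1,3):dx=+7,dy=-9->D; (1,4):dx=-2,dy=-4->C; (1,5):dx=+1,dy=-14->D
  (1,6):dx=+4,dy=-15->D; (1,7):dx=+3,dy=-8->D; (1,8):dx=+2,dy=-1->D; (1,9):dx=+6,dy=-12->D
  (2,3):dx=+8,dy=-4->D; (2,4):dx=-1,dy=+1->D; (2,5):dx=+2,dy=-9->D; (2,6):dx=+5,dy=-10->D
  (2,7):dx=+4,dy=-3->D; (2,8):dx=+3,dy=+4->C; (2,9):dx=+7,dy=-7->D; (3,4):dx=-9,dy=+5->D
  (3,5):dx=-6,dy=-5->C; (3,6):dx=-3,dy=-6->C; (3,7):dx=-4,dy=+1->D; (3,8):dx=-5,dy=+8->D
  (3,9):dx=-1,dy=-3->C; (4,5):dx=+3,dy=-10->D; (4,6):dx=+6,dy=-11->D; (4,7):dx=+5,dy=-4->D
  (4,8):dx=+4,dy=+3->C; (4,9):dx=+8,dy=-8->D; (5,6):dx=+3,dy=-1->D; (5,7):dx=+2,dy=+6->C
  (5,8):dx=+1,dy=+13->C; (5,9):dx=+5,dy=+2->C; (6,7):dx=-1,dy=+7->D; (6,8):dx=-2,dy=+14->D
  (6,9):dx=+2,dy=+3->C; (7,8):dx=-1,dy=+7->D; (7,9):dx=+3,dy=-4->D; (8,9):dx=+4,dy=-11->D
Step 2: C = 11, D = 25, total pairs = 36.
Step 3: tau = (C - D)/(n(n-1)/2) = (11 - 25)/36 = -0.388889.
Step 4: Exact two-sided p-value (enumerate n! = 362880 permutations of y under H0): p = 0.180181.
Step 5: alpha = 0.05. fail to reject H0.

tau_b = -0.3889 (C=11, D=25), p = 0.180181, fail to reject H0.


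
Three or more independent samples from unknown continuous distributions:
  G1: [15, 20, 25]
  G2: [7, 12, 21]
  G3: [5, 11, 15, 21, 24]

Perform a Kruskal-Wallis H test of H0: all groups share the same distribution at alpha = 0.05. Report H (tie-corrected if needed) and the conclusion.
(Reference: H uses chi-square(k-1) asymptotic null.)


Step 1: Combine all N = 11 observations and assign midranks.
sorted (value, group, rank): (5,G3,1), (7,G2,2), (11,G3,3), (12,G2,4), (15,G1,5.5), (15,G3,5.5), (20,G1,7), (21,G2,8.5), (21,G3,8.5), (24,G3,10), (25,G1,11)
Step 2: Sum ranks within each group.
R_1 = 23.5 (n_1 = 3)
R_2 = 14.5 (n_2 = 3)
R_3 = 28 (n_3 = 5)
Step 3: H = 12/(N(N+1)) * sum(R_i^2/n_i) - 3(N+1)
     = 12/(11*12) * (23.5^2/3 + 14.5^2/3 + 28^2/5) - 3*12
     = 0.090909 * 410.967 - 36
     = 1.360606.
Step 4: Ties present; correction factor C = 1 - 12/(11^3 - 11) = 0.990909. Corrected H = 1.360606 / 0.990909 = 1.373089.
Step 5: Under H0, H ~ chi^2(2); p-value = 0.503312.
Step 6: alpha = 0.05. fail to reject H0.

H = 1.3731, df = 2, p = 0.503312, fail to reject H0.


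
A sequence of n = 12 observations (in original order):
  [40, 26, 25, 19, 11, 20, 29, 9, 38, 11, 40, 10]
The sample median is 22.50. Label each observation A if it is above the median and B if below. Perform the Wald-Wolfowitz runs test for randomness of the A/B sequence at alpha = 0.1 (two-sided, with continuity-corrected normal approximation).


Step 1: Compute median = 22.50; label A = above, B = below.
Labels in order: AAABBBABABAB  (n_A = 6, n_B = 6)
Step 2: Count runs R = 8.
Step 3: Under H0 (random ordering), E[R] = 2*n_A*n_B/(n_A+n_B) + 1 = 2*6*6/12 + 1 = 7.0000.
        Var[R] = 2*n_A*n_B*(2*n_A*n_B - n_A - n_B) / ((n_A+n_B)^2 * (n_A+n_B-1)) = 4320/1584 = 2.7273.
        SD[R] = 1.6514.
Step 4: Continuity-corrected z = (R - 0.5 - E[R]) / SD[R] = (8 - 0.5 - 7.0000) / 1.6514 = 0.3028.
Step 5: Two-sided p-value via normal approximation = 2*(1 - Phi(|z|)) = 0.762069.
Step 6: alpha = 0.1. fail to reject H0.

R = 8, z = 0.3028, p = 0.762069, fail to reject H0.


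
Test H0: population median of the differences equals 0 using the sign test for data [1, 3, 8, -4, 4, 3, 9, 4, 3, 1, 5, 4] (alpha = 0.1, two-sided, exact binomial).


Step 1: Discard zero differences. Original n = 12; n_eff = number of nonzero differences = 12.
Nonzero differences (with sign): +1, +3, +8, -4, +4, +3, +9, +4, +3, +1, +5, +4
Step 2: Count signs: positive = 11, negative = 1.
Step 3: Under H0: P(positive) = 0.5, so the number of positives S ~ Bin(12, 0.5).
Step 4: Two-sided exact p-value = sum of Bin(12,0.5) probabilities at or below the observed probability = 0.006348.
Step 5: alpha = 0.1. reject H0.

n_eff = 12, pos = 11, neg = 1, p = 0.006348, reject H0.


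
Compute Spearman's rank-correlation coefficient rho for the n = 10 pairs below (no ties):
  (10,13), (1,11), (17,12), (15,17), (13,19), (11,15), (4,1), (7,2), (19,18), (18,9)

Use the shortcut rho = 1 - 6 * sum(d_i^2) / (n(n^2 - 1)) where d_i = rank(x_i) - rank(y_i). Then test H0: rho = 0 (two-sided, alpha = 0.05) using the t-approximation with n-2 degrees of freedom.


Step 1: Rank x and y separately (midranks; no ties here).
rank(x): 10->4, 1->1, 17->8, 15->7, 13->6, 11->5, 4->2, 7->3, 19->10, 18->9
rank(y): 13->6, 11->4, 12->5, 17->8, 19->10, 15->7, 1->1, 2->2, 18->9, 9->3
Step 2: d_i = R_x(i) - R_y(i); compute d_i^2.
  (4-6)^2=4, (1-4)^2=9, (8-5)^2=9, (7-8)^2=1, (6-10)^2=16, (5-7)^2=4, (2-1)^2=1, (3-2)^2=1, (10-9)^2=1, (9-3)^2=36
sum(d^2) = 82.
Step 3: rho = 1 - 6*82 / (10*(10^2 - 1)) = 1 - 492/990 = 0.503030.
Step 4: Under H0, t = rho * sqrt((n-2)/(1-rho^2)) = 1.6462 ~ t(8).
Step 5: Two-sided p-value from the t-distribution with 8 df = 0.138334.
Step 6: alpha = 0.05. fail to reject H0.

rho = 0.5030, p = 0.138334, fail to reject H0 at alpha = 0.05.


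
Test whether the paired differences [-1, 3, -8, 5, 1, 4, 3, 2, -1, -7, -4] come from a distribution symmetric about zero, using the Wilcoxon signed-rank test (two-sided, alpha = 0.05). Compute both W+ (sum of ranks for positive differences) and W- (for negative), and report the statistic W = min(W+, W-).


Step 1: Drop any zero differences (none here) and take |d_i|.
|d| = [1, 3, 8, 5, 1, 4, 3, 2, 1, 7, 4]
Step 2: Midrank |d_i| (ties get averaged ranks).
ranks: |1|->2, |3|->5.5, |8|->11, |5|->9, |1|->2, |4|->7.5, |3|->5.5, |2|->4, |1|->2, |7|->10, |4|->7.5
Step 3: Attach original signs; sum ranks with positive sign and with negative sign.
W+ = 5.5 + 9 + 2 + 7.5 + 5.5 + 4 = 33.5
W- = 2 + 11 + 2 + 10 + 7.5 = 32.5
(Check: W+ + W- = 66 should equal n(n+1)/2 = 66.)
Step 4: Test statistic W = min(W+, W-) = 32.5.
Step 5: Ties in |d|, so use the tie-corrected normal approximation.
        E[W] = n(n+1)/4 = 11*12/4 = 33.
        Tie groups: |d|=1 (t=3), |d|=3 (t=2), |d|=4 (t=2); sum(t^3 - t) = 36.
        Var[W] = n(n+1)(2n+1)/24 - sum(t^3-t)/48 = 3036/24 - 36/48 = 125.75.
        z = (W - E[W]) / sqrt(Var[W]) = (32.5 - 33) / 11.2138 = -0.0446.
        Two-sided p = 2*Phi(z) = 0.964436.
Step 6: alpha = 0.05. fail to reject H0.

W+ = 33.5, W- = 32.5, W = min = 32.5, p = 0.964436, fail to reject H0.


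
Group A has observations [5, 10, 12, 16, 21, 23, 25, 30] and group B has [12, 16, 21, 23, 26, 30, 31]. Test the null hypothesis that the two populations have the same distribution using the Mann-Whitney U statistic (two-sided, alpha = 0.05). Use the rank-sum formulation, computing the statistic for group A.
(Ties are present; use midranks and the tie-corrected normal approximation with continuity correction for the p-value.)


Step 1: Combine and sort all 15 observations; assign midranks.
sorted (value, group): (5,X), (10,X), (12,X), (12,Y), (16,X), (16,Y), (21,X), (21,Y), (23,X), (23,Y), (25,X), (26,Y), (30,X), (30,Y), (31,Y)
ranks: 5->1, 10->2, 12->3.5, 12->3.5, 16->5.5, 16->5.5, 21->7.5, 21->7.5, 23->9.5, 23->9.5, 25->11, 26->12, 30->13.5, 30->13.5, 31->15
Step 2: Rank sum for X: R1 = 1 + 2 + 3.5 + 5.5 + 7.5 + 9.5 + 11 + 13.5 = 53.5.
Step 3: U_X = R1 - n1(n1+1)/2 = 53.5 - 8*9/2 = 53.5 - 36 = 17.5.
       U_Y = n1*n2 - U_X = 56 - 17.5 = 38.5.
Step 4: Ties are present, so use the tie-corrected normal approximation (with continuity correction) for the p-value.
Step 5: p-value = 0.245042; compare to alpha = 0.05. fail to reject H0.

U_X = 17.5, p = 0.245042, fail to reject H0 at alpha = 0.05.


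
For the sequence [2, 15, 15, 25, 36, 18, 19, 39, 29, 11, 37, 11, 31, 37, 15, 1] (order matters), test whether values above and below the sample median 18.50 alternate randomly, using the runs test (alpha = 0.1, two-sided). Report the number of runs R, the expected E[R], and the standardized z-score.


Step 1: Compute median = 18.50; label A = above, B = below.
Labels in order: BBBAABAAABABAABB  (n_A = 8, n_B = 8)
Step 2: Count runs R = 9.
Step 3: Under H0 (random ordering), E[R] = 2*n_A*n_B/(n_A+n_B) + 1 = 2*8*8/16 + 1 = 9.0000.
        Var[R] = 2*n_A*n_B*(2*n_A*n_B - n_A - n_B) / ((n_A+n_B)^2 * (n_A+n_B-1)) = 14336/3840 = 3.7333.
        SD[R] = 1.9322.
Step 4: R = E[R], so z = 0 with no continuity correction.
Step 5: Two-sided p-value via normal approximation = 2*(1 - Phi(|z|)) = 1.000000.
Step 6: alpha = 0.1. fail to reject H0.

R = 9, z = 0.0000, p = 1.000000, fail to reject H0.


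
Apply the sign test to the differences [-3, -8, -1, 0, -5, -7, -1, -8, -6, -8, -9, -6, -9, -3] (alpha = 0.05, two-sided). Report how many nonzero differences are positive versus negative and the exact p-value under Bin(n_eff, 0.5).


Step 1: Discard zero differences. Original n = 14; n_eff = number of nonzero differences = 13.
Nonzero differences (with sign): -3, -8, -1, -5, -7, -1, -8, -6, -8, -9, -6, -9, -3
Step 2: Count signs: positive = 0, negative = 13.
Step 3: Under H0: P(positive) = 0.5, so the number of positives S ~ Bin(13, 0.5).
Step 4: Two-sided exact p-value = sum of Bin(13,0.5) probabilities at or below the observed probability = 0.000244.
Step 5: alpha = 0.05. reject H0.

n_eff = 13, pos = 0, neg = 13, p = 0.000244, reject H0.


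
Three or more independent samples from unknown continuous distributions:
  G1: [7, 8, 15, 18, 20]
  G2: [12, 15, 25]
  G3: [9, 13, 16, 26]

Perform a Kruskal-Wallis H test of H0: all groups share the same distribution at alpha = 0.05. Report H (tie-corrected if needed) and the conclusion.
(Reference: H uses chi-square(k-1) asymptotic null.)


Step 1: Combine all N = 12 observations and assign midranks.
sorted (value, group, rank): (7,G1,1), (8,G1,2), (9,G3,3), (12,G2,4), (13,G3,5), (15,G1,6.5), (15,G2,6.5), (16,G3,8), (18,G1,9), (20,G1,10), (25,G2,11), (26,G3,12)
Step 2: Sum ranks within each group.
R_1 = 28.5 (n_1 = 5)
R_2 = 21.5 (n_2 = 3)
R_3 = 28 (n_3 = 4)
Step 3: H = 12/(N(N+1)) * sum(R_i^2/n_i) - 3(N+1)
     = 12/(12*13) * (28.5^2/5 + 21.5^2/3 + 28^2/4) - 3*13
     = 0.076923 * 512.533 - 39
     = 0.425641.
Step 4: Ties present; correction factor C = 1 - 6/(12^3 - 12) = 0.996503. Corrected H = 0.425641 / 0.996503 = 0.427135.
Step 5: Under H0, H ~ chi^2(2); p-value = 0.807698.
Step 6: alpha = 0.05. fail to reject H0.

H = 0.4271, df = 2, p = 0.807698, fail to reject H0.


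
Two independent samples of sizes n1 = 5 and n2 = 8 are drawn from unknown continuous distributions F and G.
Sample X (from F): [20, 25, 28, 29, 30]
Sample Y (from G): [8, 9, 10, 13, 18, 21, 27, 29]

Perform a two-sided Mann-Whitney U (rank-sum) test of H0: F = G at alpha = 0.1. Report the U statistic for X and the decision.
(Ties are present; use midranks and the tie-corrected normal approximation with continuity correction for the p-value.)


Step 1: Combine and sort all 13 observations; assign midranks.
sorted (value, group): (8,Y), (9,Y), (10,Y), (13,Y), (18,Y), (20,X), (21,Y), (25,X), (27,Y), (28,X), (29,X), (29,Y), (30,X)
ranks: 8->1, 9->2, 10->3, 13->4, 18->5, 20->6, 21->7, 25->8, 27->9, 28->10, 29->11.5, 29->11.5, 30->13
Step 2: Rank sum for X: R1 = 6 + 8 + 10 + 11.5 + 13 = 48.5.
Step 3: U_X = R1 - n1(n1+1)/2 = 48.5 - 5*6/2 = 48.5 - 15 = 33.5.
       U_Y = n1*n2 - U_X = 40 - 33.5 = 6.5.
Step 4: Ties are present, so use the tie-corrected normal approximation (with continuity correction) for the p-value.
Step 5: p-value = 0.056699; compare to alpha = 0.1. reject H0.

U_X = 33.5, p = 0.056699, reject H0 at alpha = 0.1.


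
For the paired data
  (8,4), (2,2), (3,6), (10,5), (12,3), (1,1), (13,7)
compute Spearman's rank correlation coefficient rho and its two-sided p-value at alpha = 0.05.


Step 1: Rank x and y separately (midranks; no ties here).
rank(x): 8->4, 2->2, 3->3, 10->5, 12->6, 1->1, 13->7
rank(y): 4->4, 2->2, 6->6, 5->5, 3->3, 1->1, 7->7
Step 2: d_i = R_x(i) - R_y(i); compute d_i^2.
  (4-4)^2=0, (2-2)^2=0, (3-6)^2=9, (5-5)^2=0, (6-3)^2=9, (1-1)^2=0, (7-7)^2=0
sum(d^2) = 18.
Step 3: rho = 1 - 6*18 / (7*(7^2 - 1)) = 1 - 108/336 = 0.678571.
Step 4: Under H0, t = rho * sqrt((n-2)/(1-rho^2)) = 2.0657 ~ t(5).
Step 5: Two-sided p-value from the t-distribution with 5 df = 0.093750.
Step 6: alpha = 0.05. fail to reject H0.

rho = 0.6786, p = 0.093750, fail to reject H0 at alpha = 0.05.


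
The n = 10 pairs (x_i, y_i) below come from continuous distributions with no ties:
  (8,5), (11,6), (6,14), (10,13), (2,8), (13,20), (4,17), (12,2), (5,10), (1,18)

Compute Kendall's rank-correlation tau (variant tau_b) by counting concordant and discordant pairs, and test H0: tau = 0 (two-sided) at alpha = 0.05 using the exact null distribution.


Step 1: Enumerate the 45 unordered pairs (i,j) with i<j and classify each by sign(x_j-x_i) * sign(y_j-y_i).
  (1,2):dx=+3,dy=+1->C; (1,3):dx=-2,dy=+9->D; (1,4):dx=+2,dy=+8->C; (1,5):dx=-6,dy=+3->D
  (1,6):dx=+5,dy=+15->C; (1,7):dx=-4,dy=+12->D; (1,8):dx=+4,dy=-3->D; (1,9):dx=-3,dy=+5->D
  (1,10):dx=-7,dy=+13->D; (2,3):dx=-5,dy=+8->D; (2,4):dx=-1,dy=+7->D; (2,5):dx=-9,dy=+2->D
  (2,6):dx=+2,dy=+14->C; (2,7):dx=-7,dy=+11->D; (2,8):dx=+1,dy=-4->D; (2,9):dx=-6,dy=+4->D
  (2,10):dx=-10,dy=+12->D; (3,4):dx=+4,dy=-1->D; (3,5):dx=-4,dy=-6->C; (3,6):dx=+7,dy=+6->C
  (3,7):dx=-2,dy=+3->D; (3,8):dx=+6,dy=-12->D; (3,9):dx=-1,dy=-4->C; (3,10):dx=-5,dy=+4->D
  (4,5):dx=-8,dy=-5->C; (4,6):dx=+3,dy=+7->C; (4,7):dx=-6,dy=+4->D; (4,8):dx=+2,dy=-11->D
  (4,9):dx=-5,dy=-3->C; (4,10):dx=-9,dy=+5->D; (5,6):dx=+11,dy=+12->C; (5,7):dx=+2,dy=+9->C
  (5,8):dx=+10,dy=-6->D; (5,9):dx=+3,dy=+2->C; (5,10):dx=-1,dy=+10->D; (6,7):dx=-9,dy=-3->C
  (6,8):dx=-1,dy=-18->C; (6,9):dx=-8,dy=-10->C; (6,10):dx=-12,dy=-2->C; (7,8):dx=+8,dy=-15->D
  (7,9):dx=+1,dy=-7->D; (7,10):dx=-3,dy=+1->D; (8,9):dx=-7,dy=+8->D; (8,10):dx=-11,dy=+16->D
  (9,10):dx=-4,dy=+8->D
Step 2: C = 17, D = 28, total pairs = 45.
Step 3: tau = (C - D)/(n(n-1)/2) = (17 - 28)/45 = -0.244444.
Step 4: Exact two-sided p-value (enumerate n! = 3628800 permutations of y under H0): p = 0.380720.
Step 5: alpha = 0.05. fail to reject H0.

tau_b = -0.2444 (C=17, D=28), p = 0.380720, fail to reject H0.


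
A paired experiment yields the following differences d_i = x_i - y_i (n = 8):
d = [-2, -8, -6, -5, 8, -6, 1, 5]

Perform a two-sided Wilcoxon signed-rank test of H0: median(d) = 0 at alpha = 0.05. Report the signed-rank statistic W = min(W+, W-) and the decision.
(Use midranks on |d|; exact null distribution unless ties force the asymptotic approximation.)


Step 1: Drop any zero differences (none here) and take |d_i|.
|d| = [2, 8, 6, 5, 8, 6, 1, 5]
Step 2: Midrank |d_i| (ties get averaged ranks).
ranks: |2|->2, |8|->7.5, |6|->5.5, |5|->3.5, |8|->7.5, |6|->5.5, |1|->1, |5|->3.5
Step 3: Attach original signs; sum ranks with positive sign and with negative sign.
W+ = 7.5 + 1 + 3.5 = 12
W- = 2 + 7.5 + 5.5 + 3.5 + 5.5 = 24
(Check: W+ + W- = 36 should equal n(n+1)/2 = 36.)
Step 4: Test statistic W = min(W+, W-) = 12.
Step 5: Ties in |d|, so use the tie-corrected normal approximation.
        E[W] = n(n+1)/4 = 8*9/4 = 18.
        Tie groups: |d|=5 (t=2), |d|=6 (t=2), |d|=8 (t=2); sum(t^3 - t) = 18.
        Var[W] = n(n+1)(2n+1)/24 - sum(t^3-t)/48 = 1224/24 - 18/48 = 50.625.
        z = (W - E[W]) / sqrt(Var[W]) = (12 - 18) / 7.1151 = -0.8433.
        Two-sided p = 2*Phi(z) = 0.399075.
Step 6: alpha = 0.05. fail to reject H0.

W+ = 12, W- = 24, W = min = 12, p = 0.399075, fail to reject H0.
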